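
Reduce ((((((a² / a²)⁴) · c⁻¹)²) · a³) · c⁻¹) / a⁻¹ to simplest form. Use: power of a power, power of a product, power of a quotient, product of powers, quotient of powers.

((((((a² / a²)⁴) · c⁻¹)²) · a³) · c⁻¹) / a⁻¹
= ((((((a² / a²)⁴)²) · ((c⁻¹)²)) · a³) · c⁻¹) / a⁻¹    [power of a product]
= (((((a² / a²)⁸) · ((c⁻¹)²)) · a³) · c⁻¹) / a⁻¹    [power of a power]
= ((((((a²)⁸) / ((a²)⁸)) · ((c⁻¹)²)) · a³) · c⁻¹) / a⁻¹    [power of a quotient]
= ((((a¹⁶ / ((a²)⁸)) · ((c⁻¹)²)) · a³) · c⁻¹) / a⁻¹    [power of a power]
= ((((a¹⁶ / a¹⁶) · ((c⁻¹)²)) · a³) · c⁻¹) / a⁻¹    [power of a power]
= (((a⁰ · ((c⁻¹)²)) · a³) · c⁻¹) / a⁻¹    [quotient of powers]
= (((a⁰ · c⁻²) · a³) · c⁻¹) / a⁻¹    [power of a power]
= a⁴·c⁻³    [quotient of powers; product of powers]

a⁴·c⁻³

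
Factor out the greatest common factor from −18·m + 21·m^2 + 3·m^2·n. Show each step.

3·m(−6 + 7·m + m·n)

−18·m + 21·m^2 + 3·m^2·n
= 3(−6·m + 7·m^2 + m^2·n)    [factor out 3]
= 3·m(−6 + 7·m + m·n)    [factor out m]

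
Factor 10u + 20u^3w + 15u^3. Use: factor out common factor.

5u(2 + 4u^2w + 3u^2)

10u + 20u^3w + 15u^3
= 5(2u + 4u^3w + 3u^3)    [factor out 5]
= 5u(2 + 4u^2w + 3u^2)    [factor out u]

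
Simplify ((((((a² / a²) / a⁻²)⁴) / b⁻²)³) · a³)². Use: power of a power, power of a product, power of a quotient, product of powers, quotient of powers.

a⁵⁴b¹²

((((((a² / a²) / a⁻²)⁴) / b⁻²)³) · a³)²
= ((((((a² / a²) / a⁻²)⁴) / b⁻²)³)²) · ((a³)²)    [power of a product]
= (((((a² / a²) / a⁻²)⁴) / b⁻²)⁶) · ((a³)²)    [power of a power]
= (((((a² / a²) / a⁻²)⁴)⁶) / ((b⁻²)⁶)) · ((a³)²)    [power of a quotient]
= ((((a² / a²) / a⁻²)²⁴) / ((b⁻²)⁶)) · ((a³)²)    [power of a power]
= ((((a² / a²)²⁴) / ((a⁻²)²⁴)) / ((b⁻²)⁶)) · ((a³)²)    [power of a quotient]
= (((((a²)²⁴) / ((a²)²⁴)) / ((a⁻²)²⁴)) / ((b⁻²)⁶)) · ((a³)²)    [power of a quotient]
= (((a⁴⁸ / ((a²)²⁴)) / ((a⁻²)²⁴)) / ((b⁻²)⁶)) · ((a³)²)    [power of a power]
= (((a⁴⁸ / a⁴⁸) / ((a⁻²)²⁴)) / ((b⁻²)⁶)) · ((a³)²)    [power of a power]
= ((a⁰ / ((a⁻²)²⁴)) / ((b⁻²)⁶)) · ((a³)²)    [quotient of powers]
= ((a⁰ / a⁻⁴⁸) / ((b⁻²)⁶)) · ((a³)²)    [power of a power]
= (a⁴⁸ / ((b⁻²)⁶)) · ((a³)²)    [quotient of powers]
= (a⁴⁸ / b⁻¹²) · ((a³)²)    [power of a power]
= (a⁴⁸ / b⁻¹²) · a⁶    [power of a power]
= a⁵⁴b¹²    [quotient of powers; product of powers]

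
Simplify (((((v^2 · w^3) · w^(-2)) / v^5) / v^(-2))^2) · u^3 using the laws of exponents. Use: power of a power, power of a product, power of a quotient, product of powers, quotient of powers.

(((((v^2 · w^3) · w^(-2)) / v^5) / v^(-2))^2) · u^3
= (((((v^2 · w^3) · w^(-2)) / v^5)^2) / ((v^(-2))^2)) · u^3    [power of a quotient]
= (((((v^2 · w^3) · w^(-2))^2) / ((v^5)^2)) / ((v^(-2))^2)) · u^3    [power of a quotient]
= (((((v^2 · w^3)^2) · ((w^(-2))^2)) / ((v^5)^2)) / ((v^(-2))^2)) · u^3    [power of a product]
= ((((((v^2)^2) · ((w^3)^2)) · ((w^(-2))^2)) / ((v^5)^2)) / ((v^(-2))^2)) · u^3    [power of a product]
= ((((v^4 · ((w^3)^2)) · ((w^(-2))^2)) / ((v^5)^2)) / ((v^(-2))^2)) · u^3    [power of a power]
= ((((v^4 · w^6) · ((w^(-2))^2)) / ((v^5)^2)) / ((v^(-2))^2)) · u^3    [power of a power]
= ((((v^4 · w^6) · w^(-4)) / ((v^5)^2)) / ((v^(-2))^2)) · u^3    [power of a power]
= ((((v^4 · w^6) · w^(-4)) / v^10) / ((v^(-2))^2)) · u^3    [power of a power]
= ((((v^4 · w^6) · w^(-4)) / v^10) / v^(-4)) · u^3    [power of a power]
= u^3v^(-2)w^2    [quotient of powers; product of powers]

u^3v^(-2)w^2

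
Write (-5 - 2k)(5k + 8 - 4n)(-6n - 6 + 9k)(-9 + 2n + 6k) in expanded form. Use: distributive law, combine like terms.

(-5 - 2k)(5k + 8 - 4n)(-6n - 6 + 9k)(-9 + 2n + 6k)
= (-25k - 40 + 20n - 10k^2 - 16k + 8kn)(-6n - 6 + 9k)(-9 + 2n + 6k)    [distributive law]
= (-41k - 40 + 20n - 10k^2 + 8kn)(-6n - 6 + 9k)(-9 + 2n + 6k)    [combine like terms]
= (246kn + 246k - 369k^2 + 240n + 240 - 360k - 120n^2 - 120n + 180kn + 60k^2n + 60k^2 - 90k^3 - 48kn^2 - 48kn + 72k^2n)(-9 + 2n + 6k)    [distributive law]
= (378kn - 114k - 309k^2 + 120n + 240 - 120n^2 + 132k^2n - 90k^3 - 48kn^2)(-9 + 2n + 6k)    [combine like terms]
= -3402kn + 756kn^2 + 2268k^2n + 1026k - 228kn - 684k^2 + 2781k^2 - 618k^2n - 1854k^3 - 1080n + 240n^2 + 720kn - 2160 + 480n + 1440k + 1080n^2 - 240n^3 - 720kn^2 - 1188k^2n + 264k^2n^2 + 792k^3n + 810k^3 - 180k^3n - 540k^4 + 432kn^2 - 96kn^3 - 288k^2n^2    [distributive law]
= -2910kn + 468kn^2 + 462k^2n + 2466k + 2097k^2 - 1044k^3 - 600n + 1320n^2 - 2160 - 240n^3 - 24k^2n^2 + 612k^3n - 540k^4 - 96kn^3    [combine like terms]

-2910kn + 468kn^2 + 462k^2n + 2466k + 2097k^2 - 1044k^3 - 600n + 1320n^2 - 2160 - 240n^3 - 24k^2n^2 + 612k^3n - 540k^4 - 96kn^3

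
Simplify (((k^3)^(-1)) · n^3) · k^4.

(((k^3)^(-1)) · n^3) · k^4
= ((k^(-3)) · n^3) · k^4    [power of a power]
= k·n^3    [product of powers]

k·n^3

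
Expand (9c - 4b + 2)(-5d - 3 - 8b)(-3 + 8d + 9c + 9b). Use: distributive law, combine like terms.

(9c - 4b + 2)(-5d - 3 - 8b)(-3 + 8d + 9c + 9b)
= (-45cd - 27c - 72bc + 20bd + 12b + 32b^2 - 10d - 6 - 16b)(-3 + 8d + 9c + 9b)    [distributive law]
= (-45cd - 27c - 72bc + 20bd - 4b + 32b^2 - 10d - 6)(-3 + 8d + 9c + 9b)    [combine like terms]
= 135cd - 360cd^2 - 405c^2d - 405bcd + 81c - 216cd - 243c^2 - 243bc + 216bc - 576bcd - 648bc^2 - 648b^2c - 60bd + 160bd^2 + 180bcd + 180b^2d + 12b - 32bd - 36bc - 36b^2 - 96b^2 + 256b^2d + 288b^2c + 288b^3 + 30d - 80d^2 - 90cd - 90bd + 18 - 48d - 54c - 54b    [distributive law]
= -171cd - 360cd^2 - 405c^2d - 801bcd + 27c - 243c^2 - 63bc - 648bc^2 - 360b^2c - 182bd + 160bd^2 + 436b^2d - 42b - 132b^2 + 288b^3 - 18d - 80d^2 + 18    [combine like terms]

-171cd - 360cd^2 - 405c^2d - 801bcd + 27c - 243c^2 - 63bc - 648bc^2 - 360b^2c - 182bd + 160bd^2 + 436b^2d - 42b - 132b^2 + 288b^3 - 18d - 80d^2 + 18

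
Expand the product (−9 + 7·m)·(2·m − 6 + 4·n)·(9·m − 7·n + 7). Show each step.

−442·m² + 292·m·n + 66·m − 630·n + 378 + 252·n² + 126·m³ + 154·m²·n − 196·m·n²

(−9 + 7·m)·(2·m − 6 + 4·n)·(9·m − 7·n + 7)
= (−18·m + 54 − 36·n + 14·m² − 42·m + 28·m·n)·(9·m − 7·n + 7)    [distributive law]
= (−60·m + 54 − 36·n + 14·m² + 28·m·n)·(9·m − 7·n + 7)    [combine like terms]
= −540·m² + 420·m·n − 420·m + 486·m − 378·n + 378 − 324·m·n + 252·n² − 252·n + 126·m³ − 98·m²·n + 98·m² + 252·m²·n − 196·m·n² + 196·m·n    [distributive law]
= −442·m² + 292·m·n + 66·m − 630·n + 378 + 252·n² + 126·m³ + 154·m²·n − 196·m·n²    [combine like terms]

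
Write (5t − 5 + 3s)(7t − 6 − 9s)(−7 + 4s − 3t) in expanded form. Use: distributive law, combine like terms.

−50t^2 + 212st^2 − 105t^3 + 365t − 173st − 15s^2t − 210 − 69s + 297s^2 − 108s^3

(5t − 5 + 3s)(7t − 6 − 9s)(−7 + 4s − 3t)
= (35t^2 − 30t − 45st − 35t + 30 + 45s + 21st − 18s − 27s^2)(−7 + 4s − 3t)    [distributive law]
= (35t^2 − 65t − 24st + 30 + 27s − 27s^2)(−7 + 4s − 3t)    [combine like terms]
= −245t^2 + 140st^2 − 105t^3 + 455t − 260st + 195t^2 + 168st − 96s^2t + 72st^2 − 210 + 120s − 90t − 189s + 108s^2 − 81st + 189s^2 − 108s^3 + 81s^2t    [distributive law]
= −50t^2 + 212st^2 − 105t^3 + 365t − 173st − 15s^2t − 210 − 69s + 297s^2 − 108s^3    [combine like terms]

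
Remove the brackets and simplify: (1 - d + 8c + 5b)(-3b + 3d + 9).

(1 - d + 8c + 5b)(-3b + 3d + 9)
= -3b + 3d + 9 + 3bd - 3d² - 9d - 24bc + 24cd + 72c - 15b² + 15bd + 45b    [distributive law]
= 42b - 6d + 9 + 18bd - 3d² - 24bc + 24cd + 72c - 15b²    [combine like terms]

42b - 6d + 9 + 18bd - 3d² - 24bc + 24cd + 72c - 15b²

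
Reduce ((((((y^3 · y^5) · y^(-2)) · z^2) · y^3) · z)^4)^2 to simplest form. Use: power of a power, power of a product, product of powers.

((((((y^3 · y^5) · y^(-2)) · z^2) · y^3) · z)^4)^2
= (((((y^3 · y^5) · y^(-2)) · z^2) · y^3) · z)^8    [power of a power]
= (((((y^3 · y^5) · y^(-2)) · z^2) · y^3)^8) · (z^8)    [power of a product]
= (((((y^3 · y^5) · y^(-2)) · z^2)^8) · ((y^3)^8)) · (z^8)    [power of a product]
= (((((y^3 · y^5) · y^(-2))^8) · ((z^2)^8)) · ((y^3)^8)) · (z^8)    [power of a product]
= (((((y^3 · y^5)^8) · ((y^(-2))^8)) · ((z^2)^8)) · ((y^3)^8)) · (z^8)    [power of a product]
= ((((((y^3)^8) · ((y^5)^8)) · ((y^(-2))^8)) · ((z^2)^8)) · ((y^3)^8)) · (z^8)    [power of a product]
= ((((y^24 · ((y^5)^8)) · ((y^(-2))^8)) · ((z^2)^8)) · ((y^3)^8)) · (z^8)    [power of a power]
= ((((y^24 · y^40) · ((y^(-2))^8)) · ((z^2)^8)) · ((y^3)^8)) · (z^8)    [power of a power]
= (((y^64 · ((y^(-2))^8)) · ((z^2)^8)) · ((y^3)^8)) · (z^8)    [product of powers]
= (((y^64 · y^(-16)) · ((z^2)^8)) · ((y^3)^8)) · (z^8)    [power of a power]
= ((y^48 · ((z^2)^8)) · ((y^3)^8)) · (z^8)    [product of powers]
= ((y^48 · z^16) · ((y^3)^8)) · (z^8)    [power of a power]
= ((y^48 · z^16) · y^24) · (z^8)    [power of a power]
= y^72z^24    [product of powers]

y^72z^24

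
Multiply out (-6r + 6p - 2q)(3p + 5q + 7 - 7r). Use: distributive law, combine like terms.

-60pr - 16qr - 42r + 42r^2 + 18p^2 + 24pq + 42p - 10q^2 - 14q

(-6r + 6p - 2q)(3p + 5q + 7 - 7r)
= -18pr - 30qr - 42r + 42r^2 + 18p^2 + 30pq + 42p - 42pr - 6pq - 10q^2 - 14q + 14qr    [distributive law]
= -60pr - 16qr - 42r + 42r^2 + 18p^2 + 24pq + 42p - 10q^2 - 14q    [combine like terms]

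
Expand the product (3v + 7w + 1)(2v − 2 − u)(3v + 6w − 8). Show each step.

(3v + 7w + 1)(2v − 2 − u)(3v + 6w − 8)
= (6v^2 − 6v − 3uv + 14vw − 14w − 7uw + 2v − 2 − u)(3v + 6w − 8)    [distributive law]
= (6v^2 − 4v − 3uv + 14vw − 14w − 7uw − 2 − u)(3v + 6w − 8)    [combine like terms]
= 18v^3 + 36v^2w − 48v^2 − 12v^2 − 24vw + 32v − 9uv^2 − 18uvw + 24uv + 42v^2w + 84vw^2 − 112vw − 42vw − 84w^2 + 112w − 21uvw − 42uw^2 + 56uw − 6v − 12w + 16 − 3uv − 6uw + 8u    [distributive law]
= 18v^3 + 78v^2w − 60v^2 − 178vw + 26v − 9uv^2 − 39uvw + 21uv + 84vw^2 − 84w^2 + 100w − 42uw^2 + 50uw + 16 + 8u    [combine like terms]

18v^3 + 78v^2w − 60v^2 − 178vw + 26v − 9uv^2 − 39uvw + 21uv + 84vw^2 − 84w^2 + 100w − 42uw^2 + 50uw + 16 + 8u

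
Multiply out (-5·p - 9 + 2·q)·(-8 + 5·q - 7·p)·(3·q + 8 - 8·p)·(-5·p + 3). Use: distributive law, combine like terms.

(-5·p - 9 + 2·q)·(-8 + 5·q - 7·p)·(3·q + 8 - 8·p)·(-5·p + 3)
= (40·p - 25·p·q + 35·p^2 + 72 - 45·q + 63·p - 16·q + 10·q^2 - 14·p·q)·(3·q + 8 - 8·p)·(-5·p + 3)    [distributive law]
= (103·p - 39·p·q + 35·p^2 + 72 - 61·q + 10·q^2)·(3·q + 8 - 8·p)·(-5·p + 3)    [combine like terms]
= (309·p·q + 824·p - 824·p^2 - 117·p·q^2 - 312·p·q + 312·p^2·q + 105·p^2·q + 280·p^2 - 280·p^3 + 216·q + 576 - 576·p - 183·q^2 - 488·q + 488·p·q + 30·q^3 + 80·q^2 - 80·p·q^2)·(-5·p + 3)    [distributive law]
= (485·p·q + 248·p - 544·p^2 - 197·p·q^2 + 417·p^2·q - 280·p^3 - 272·q + 576 - 103·q^2 + 30·q^3)·(-5·p + 3)    [combine like terms]
= -2425·p^2·q + 1455·p·q - 1240·p^2 + 744·p + 2720·p^3 - 1632·p^2 + 985·p^2·q^2 - 591·p·q^2 - 2085·p^3·q + 1251·p^2·q + 1400·p^4 - 840·p^3 + 1360·p·q - 816·q - 2880·p + 1728 + 515·p·q^2 - 309·q^2 - 150·p·q^3 + 90·q^3    [distributive law]
= -1174·p^2·q + 2815·p·q - 2872·p^2 - 2136·p + 1880·p^3 + 985·p^2·q^2 - 76·p·q^2 - 2085·p^3·q + 1400·p^4 - 816·q + 1728 - 309·q^2 - 150·p·q^3 + 90·q^3    [combine like terms]

-1174·p^2·q + 2815·p·q - 2872·p^2 - 2136·p + 1880·p^3 + 985·p^2·q^2 - 76·p·q^2 - 2085·p^3·q + 1400·p^4 - 816·q + 1728 - 309·q^2 - 150·p·q^3 + 90·q^3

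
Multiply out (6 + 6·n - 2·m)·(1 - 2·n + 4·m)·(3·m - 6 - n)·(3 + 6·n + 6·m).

(6 + 6·n - 2·m)·(1 - 2·n + 4·m)·(3·m - 6 - n)·(3 + 6·n + 6·m)
= (6 - 12·n + 24·m + 6·n - 12·n^2 + 24·m·n - 2·m + 4·m·n - 8·m^2)·(3·m - 6 - n)·(3 + 6·n + 6·m)    [distributive law]
= (6 - 6·n + 22·m - 12·n^2 + 28·m·n - 8·m^2)·(3·m - 6 - n)·(3 + 6·n + 6·m)    [combine like terms]
= (18·m - 36 - 6·n - 18·m·n + 36·n + 6·n^2 + 66·m^2 - 132·m - 22·m·n - 36·m·n^2 + 72·n^2 + 12·n^3 + 84·m^2·n - 168·m·n - 28·m·n^2 - 24·m^3 + 48·m^2 + 8·m^2·n)·(3 + 6·n + 6·m)    [distributive law]
= (-114·m - 36 + 30·n - 208·m·n + 78·n^2 + 114·m^2 - 64·m·n^2 + 12·n^3 + 92·m^2·n - 24·m^3)·(3 + 6·n + 6·m)    [combine like terms]
= -342·m - 684·m·n - 684·m^2 - 108 - 216·n - 216·m + 90·n + 180·n^2 + 180·m·n - 624·m·n - 1248·m·n^2 - 1248·m^2·n + 234·n^2 + 468·n^3 + 468·m·n^2 + 342·m^2 + 684·m^2·n + 684·m^3 - 192·m·n^2 - 384·m·n^3 - 384·m^2·n^2 + 36·n^3 + 72·n^4 + 72·m·n^3 + 276·m^2·n + 552·m^2·n^2 + 552·m^3·n - 72·m^3 - 144·m^3·n - 144·m^4    [distributive law]
= -558·m - 1128·m·n - 342·m^2 - 108 - 126·n + 414·n^2 - 972·m·n^2 - 288·m^2·n + 504·n^3 + 612·m^3 - 312·m·n^3 + 168·m^2·n^2 + 72·n^4 + 408·m^3·n - 144·m^4    [combine like terms]

-558·m - 1128·m·n - 342·m^2 - 108 - 126·n + 414·n^2 - 972·m·n^2 - 288·m^2·n + 504·n^3 + 612·m^3 - 312·m·n^3 + 168·m^2·n^2 + 72·n^4 + 408·m^3·n - 144·m^4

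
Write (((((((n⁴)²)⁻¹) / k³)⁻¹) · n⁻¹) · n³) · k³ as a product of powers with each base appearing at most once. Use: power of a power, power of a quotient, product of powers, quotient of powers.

(((((((n⁴)²)⁻¹) / k³)⁻¹) · n⁻¹) · n³) · k³
= (((((((n⁴)²)⁻¹)⁻¹) / ((k³)⁻¹)) · n⁻¹) · n³) · k³    [power of a quotient]
= ((((((n⁴)²)¹) / ((k³)⁻¹)) · n⁻¹) · n³) · k³    [power of a power]
= (((((n⁴)²) / ((k³)⁻¹)) · n⁻¹) · n³) · k³    [power of a power]
= (((n⁸ / ((k³)⁻¹)) · n⁻¹) · n³) · k³    [power of a power]
= (((n⁸ / k⁻³) · n⁻¹) · n³) · k³    [power of a power]
= k⁶·n¹⁰    [quotient of powers; product of powers]

k⁶·n¹⁰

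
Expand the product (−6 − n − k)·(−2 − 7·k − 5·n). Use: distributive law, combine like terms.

(−6 − n − k)·(−2 − 7·k − 5·n)
= 12 + 42·k + 30·n + 2·n + 7·k·n + 5·n² + 2·k + 7·k² + 5·k·n    [distributive law]
= 12 + 44·k + 32·n + 12·k·n + 5·n² + 7·k²    [combine like terms]

12 + 44·k + 32·n + 12·k·n + 5·n² + 7·k²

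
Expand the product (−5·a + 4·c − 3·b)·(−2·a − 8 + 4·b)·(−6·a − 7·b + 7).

(−5·a + 4·c − 3·b)·(−2·a − 8 + 4·b)·(−6·a − 7·b + 7)
= (10·a² + 40·a − 20·a·b − 8·a·c − 32·c + 16·b·c + 6·a·b + 24·b − 12·b²)·(−6·a − 7·b + 7)    [distributive law]
= (10·a² + 40·a − 14·a·b − 8·a·c − 32·c + 16·b·c + 24·b − 12·b²)·(−6·a − 7·b + 7)    [combine like terms]
= −60·a³ − 70·a²·b + 70·a² − 240·a² − 280·a·b + 280·a + 84·a²·b + 98·a·b² − 98·a·b + 48·a²·c + 56·a·b·c − 56·a·c + 192·a·c + 224·b·c − 224·c − 96·a·b·c − 112·b²·c + 112·b·c − 144·a·b − 168·b² + 168·b + 72·a·b² + 84·b³ − 84·b²    [distributive law]
= −60·a³ + 14·a²·b − 170·a² − 522·a·b + 280·a + 170·a·b² + 48·a²·c − 40·a·b·c + 136·a·c + 336·b·c − 224·c − 112·b²·c − 252·b² + 168·b + 84·b³    [combine like terms]

−60·a³ + 14·a²·b − 170·a² − 522·a·b + 280·a + 170·a·b² + 48·a²·c − 40·a·b·c + 136·a·c + 336·b·c − 224·c − 112·b²·c − 252·b² + 168·b + 84·b³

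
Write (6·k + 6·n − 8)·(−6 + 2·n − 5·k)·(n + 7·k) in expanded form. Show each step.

−360·k·n + 28·k² + 66·k·n² − 156·k²·n − 210·k³ − 52·n² + 12·n³ + 48·n + 336·k

(6·k + 6·n − 8)·(−6 + 2·n − 5·k)·(n + 7·k)
= (−36·k + 12·k·n − 30·k² − 36·n + 12·n² − 30·k·n + 48 − 16·n + 40·k)·(n + 7·k)    [distributive law]
= (4·k − 18·k·n − 30·k² − 52·n + 12·n² + 48)·(n + 7·k)    [combine like terms]
= 4·k·n + 28·k² − 18·k·n² − 126·k²·n − 30·k²·n − 210·k³ − 52·n² − 364·k·n + 12·n³ + 84·k·n² + 48·n + 336·k    [distributive law]
= −360·k·n + 28·k² + 66·k·n² − 156·k²·n − 210·k³ − 52·n² + 12·n³ + 48·n + 336·k    [combine like terms]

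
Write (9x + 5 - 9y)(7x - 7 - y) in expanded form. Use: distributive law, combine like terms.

(9x + 5 - 9y)(7x - 7 - y)
= 63x^2 - 63x - 9xy + 35x - 35 - 5y - 63xy + 63y + 9y^2    [distributive law]
= 63x^2 - 28x - 72xy - 35 + 58y + 9y^2    [combine like terms]

63x^2 - 28x - 72xy - 35 + 58y + 9y^2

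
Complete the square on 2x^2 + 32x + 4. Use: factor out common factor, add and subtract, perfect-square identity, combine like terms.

2(x + 8)^2 − 124

2x^2 + 32x + 4
= 2(x^2 + 16x) + 4    [factor out 2 from the x-terms]
= 2(x^2 + 16x + 64 − 64) + 4    [add and subtract 64 inside the bracket]
= 2(x + 8)^2 − 128 + 4    [perfect-square identity]
= 2(x + 8)^2 − 124    [combine constants]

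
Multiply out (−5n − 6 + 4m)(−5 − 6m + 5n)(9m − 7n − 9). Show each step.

−607mn + 260n² − 165n + 618m²n − 575mn² + 175n³ + 126m − 270 + 360m² − 216m³

(−5n − 6 + 4m)(−5 − 6m + 5n)(9m − 7n − 9)
= (25n + 30mn − 25n² + 30 + 36m − 30n − 20m − 24m² + 20mn)(9m − 7n − 9)    [distributive law]
= (−5n + 50mn − 25n² + 30 + 16m − 24m²)(9m − 7n − 9)    [combine like terms]
= −45mn + 35n² + 45n + 450m²n − 350mn² − 450mn − 225mn² + 175n³ + 225n² + 270m − 210n − 270 + 144m² − 112mn − 144m − 216m³ + 168m²n + 216m²    [distributive law]
= −607mn + 260n² − 165n + 618m²n − 575mn² + 175n³ + 126m − 270 + 360m² − 216m³    [combine like terms]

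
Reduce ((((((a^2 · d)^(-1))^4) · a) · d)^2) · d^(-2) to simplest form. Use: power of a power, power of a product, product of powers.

a^(-14)·d^(-8)

((((((a^2 · d)^(-1))^4) · a) · d)^2) · d^(-2)
= ((((((a^2 · d)^(-1))^4) · a)^2) · (d^2)) · d^(-2)    [power of a product]
= ((((((a^2 · d)^(-1))^4)^2) · (a^2)) · (d^2)) · d^(-2)    [power of a product]
= (((((a^2 · d)^(-1))^8) · (a^2)) · (d^2)) · d^(-2)    [power of a power]
= ((((a^2 · d)^(-8)) · (a^2)) · (d^2)) · d^(-2)    [power of a power]
= (((((a^2)^(-8)) · (d^(-8))) · (a^2)) · (d^2)) · d^(-2)    [power of a product]
= (((a^(-16) · (d^(-8))) · (a^2)) · (d^2)) · d^(-2)    [power of a power]
= a^(-14)·d^(-8)    [product of powers]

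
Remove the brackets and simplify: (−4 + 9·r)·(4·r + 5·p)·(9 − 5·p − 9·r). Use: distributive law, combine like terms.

(−4 + 9·r)·(4·r + 5·p)·(9 − 5·p − 9·r)
= (−16·r − 20·p + 36·r^2 + 45·p·r)·(9 − 5·p − 9·r)    [distributive law]
= −144·r + 80·p·r + 144·r^2 − 180·p + 100·p^2 + 180·p·r + 324·r^2 − 180·p·r^2 − 324·r^3 + 405·p·r − 225·p^2·r − 405·p·r^2    [distributive law]
= −144·r + 665·p·r + 468·r^2 − 180·p + 100·p^2 − 585·p·r^2 − 324·r^3 − 225·p^2·r    [combine like terms]

−144·r + 665·p·r + 468·r^2 − 180·p + 100·p^2 − 585·p·r^2 − 324·r^3 − 225·p^2·r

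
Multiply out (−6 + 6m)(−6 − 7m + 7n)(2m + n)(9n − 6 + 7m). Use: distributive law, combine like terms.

(−6 + 6m)(−6 − 7m + 7n)(2m + n)(9n − 6 + 7m)
= (36 + 42m − 42n − 36m − 42m² + 42mn)(2m + n)(9n − 6 + 7m)    [distributive law]
= (36 + 6m − 42n − 42m² + 42mn)(2m + n)(9n − 6 + 7m)    [combine like terms]
= (72m + 36n + 12m² + 6mn − 84mn − 42n² − 84m³ − 42m²n + 84m²n + 42mn²)(9n − 6 + 7m)    [distributive law]
= (72m + 36n + 12m² − 78mn − 42n² − 84m³ + 42m²n + 42mn²)(9n − 6 + 7m)    [combine like terms]
= 648mn − 432m + 504m² + 324n² − 216n + 252mn + 108m²n − 72m² + 84m³ − 702mn² + 468mn − 546m²n − 378n³ + 252n² − 294mn² − 756m³n + 504m³ − 588m⁴ + 378m²n² − 252m²n + 294m³n + 378mn³ − 252mn² + 294m²n²    [distributive law]
= 1368mn − 432m + 432m² + 576n² − 216n − 690m²n + 588m³ − 1248mn² − 378n³ − 462m³n − 588m⁴ + 672m²n² + 378mn³    [combine like terms]

1368mn − 432m + 432m² + 576n² − 216n − 690m²n + 588m³ − 1248mn² − 378n³ − 462m³n − 588m⁴ + 672m²n² + 378mn³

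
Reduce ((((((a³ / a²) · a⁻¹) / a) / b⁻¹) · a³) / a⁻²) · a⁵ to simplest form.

a⁹·b

((((((a³ / a²) · a⁻¹) / a) / b⁻¹) · a³) / a⁻²) · a⁵
= (((((a · a⁻¹) / a) / b⁻¹) · a³) / a⁻²) · a⁵    [quotient of powers]
= ((((a⁰ / a) / b⁻¹) · a³) / a⁻²) · a⁵    [product of powers]
= (((a⁻¹ / b⁻¹) · a³) / a⁻²) · a⁵    [quotient of powers]
= a⁹·b    [quotient of powers; product of powers]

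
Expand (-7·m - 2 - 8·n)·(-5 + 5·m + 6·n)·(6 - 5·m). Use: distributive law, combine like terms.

(-7·m - 2 - 8·n)·(-5 + 5·m + 6·n)·(6 - 5·m)
= (35·m - 35·m^2 - 42·m·n + 10 - 10·m - 12·n + 40·n - 40·m·n - 48·n^2)·(6 - 5·m)    [distributive law]
= (25·m - 35·m^2 - 82·m·n + 10 + 28·n - 48·n^2)·(6 - 5·m)    [combine like terms]
= 150·m - 125·m^2 - 210·m^2 + 175·m^3 - 492·m·n + 410·m^2·n + 60 - 50·m + 168·n - 140·m·n - 288·n^2 + 240·m·n^2    [distributive law]
= 100·m - 335·m^2 + 175·m^3 - 632·m·n + 410·m^2·n + 60 + 168·n - 288·n^2 + 240·m·n^2    [combine like terms]

100·m - 335·m^2 + 175·m^3 - 632·m·n + 410·m^2·n + 60 + 168·n - 288·n^2 + 240·m·n^2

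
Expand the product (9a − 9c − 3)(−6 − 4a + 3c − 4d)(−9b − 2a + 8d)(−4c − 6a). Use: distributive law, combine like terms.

(9a − 9c − 3)(−6 − 4a + 3c − 4d)(−9b − 2a + 8d)(−4c − 6a)
= (−54a − 36a^2 + 27ac − 36ad + 54c + 36ac − 27c^2 + 36cd + 18 + 12a − 9c + 12d)(−9b − 2a + 8d)(−4c − 6a)    [distributive law]
= (−42a − 36a^2 + 63ac − 36ad + 45c − 27c^2 + 36cd + 18 + 12d)(−9b − 2a + 8d)(−4c − 6a)    [combine like terms]
= (378ab + 84a^2 − 336ad + 324a^2b + 72a^3 − 288a^2d − 567abc − 126a^2c + 504acd + 324abd + 72a^2d − 288ad^2 − 405bc − 90ac + 360cd + 243bc^2 + 54ac^2 − 216c^2d − 324bcd − 72acd + 288cd^2 − 162b − 36a + 144d − 108bd − 24ad + 96d^2)(−4c − 6a)    [distributive law]
= (378ab + 84a^2 − 360ad + 324a^2b + 72a^3 − 216a^2d − 567abc − 126a^2c + 432acd + 324abd − 288ad^2 − 405bc − 90ac + 360cd + 243bc^2 + 54ac^2 − 216c^2d − 324bcd + 288cd^2 − 162b − 36a + 144d − 108bd + 96d^2)(−4c − 6a)    [combine like terms]
= −1512abc − 2268a^2b − 336a^2c − 504a^3 + 1440acd + 2160a^2d − 1296a^2bc − 1944a^3b − 288a^3c − 432a^4 + 864a^2cd + 1296a^3d + 2268abc^2 + 3402a^2bc + 504a^2c^2 + 756a^3c − 1728ac^2d − 2592a^2cd − 1296abcd − 1944a^2bd + 1152acd^2 + 1728a^2d^2 + 1620bc^2 + 2430abc + 360ac^2 + 540a^2c − 1440c^2d − 2160acd − 972bc^3 − 1458abc^2 − 216ac^3 − 324a^2c^2 + 864c^3d + 1296ac^2d + 1296bc^2d + 1944abcd − 1152c^2d^2 − 1728acd^2 + 648bc + 972ab + 144ac + 216a^2 − 576cd − 864ad + 432bcd + 648abd − 384cd^2 − 576ad^2    [distributive law]
= 918abc − 2268a^2b + 204a^2c − 504a^3 − 720acd + 2160a^2d + 2106a^2bc − 1944a^3b + 468a^3c − 432a^4 − 1728a^2cd + 1296a^3d + 810abc^2 + 180a^2c^2 − 432ac^2d + 648abcd − 1944a^2bd − 576acd^2 + 1728a^2d^2 + 1620bc^2 + 360ac^2 − 1440c^2d − 972bc^3 − 216ac^3 + 864c^3d + 1296bc^2d − 1152c^2d^2 + 648bc + 972ab + 144ac + 216a^2 − 576cd − 864ad + 432bcd + 648abd − 384cd^2 − 576ad^2    [combine like terms]

918abc − 2268a^2b + 204a^2c − 504a^3 − 720acd + 2160a^2d + 2106a^2bc − 1944a^3b + 468a^3c − 432a^4 − 1728a^2cd + 1296a^3d + 810abc^2 + 180a^2c^2 − 432ac^2d + 648abcd − 1944a^2bd − 576acd^2 + 1728a^2d^2 + 1620bc^2 + 360ac^2 − 1440c^2d − 972bc^3 − 216ac^3 + 864c^3d + 1296bc^2d − 1152c^2d^2 + 648bc + 972ab + 144ac + 216a^2 − 576cd − 864ad + 432bcd + 648abd − 384cd^2 − 576ad^2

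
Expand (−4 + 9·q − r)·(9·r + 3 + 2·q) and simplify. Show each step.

(−4 + 9·q − r)·(9·r + 3 + 2·q)
= −36·r − 12 − 8·q + 81·q·r + 27·q + 18·q² − 9·r² − 3·r − 2·q·r    [distributive law]
= −39·r − 12 + 19·q + 79·q·r + 18·q² − 9·r²    [combine like terms]

−39·r − 12 + 19·q + 79·q·r + 18·q² − 9·r²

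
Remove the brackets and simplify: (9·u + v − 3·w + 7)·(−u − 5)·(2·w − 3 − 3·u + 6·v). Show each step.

−27·u²·w + 183·u² + 27·u³ − 51·u²·v − 158·u·w + 261·u − 294·u·v + 16·u·v·w − 6·u·v² + 80·v·w − 195·v − 30·v² + 6·u·w² + 30·w² − 115·w + 105

(9·u + v − 3·w + 7)·(−u − 5)·(2·w − 3 − 3·u + 6·v)
= (−9·u² − 45·u − u·v − 5·v + 3·u·w + 15·w − 7·u − 35)·(2·w − 3 − 3·u + 6·v)    [distributive law]
= (−9·u² − 52·u − u·v − 5·v + 3·u·w + 15·w − 35)·(2·w − 3 − 3·u + 6·v)    [combine like terms]
= −18·u²·w + 27·u² + 27·u³ − 54·u²·v − 104·u·w + 156·u + 156·u² − 312·u·v − 2·u·v·w + 3·u·v + 3·u²·v − 6·u·v² − 10·v·w + 15·v + 15·u·v − 30·v² + 6·u·w² − 9·u·w − 9·u²·w + 18·u·v·w + 30·w² − 45·w − 45·u·w + 90·v·w − 70·w + 105 + 105·u − 210·v    [distributive law]
= −27·u²·w + 183·u² + 27·u³ − 51·u²·v − 158·u·w + 261·u − 294·u·v + 16·u·v·w − 6·u·v² + 80·v·w − 195·v − 30·v² + 6·u·w² + 30·w² − 115·w + 105    [combine like terms]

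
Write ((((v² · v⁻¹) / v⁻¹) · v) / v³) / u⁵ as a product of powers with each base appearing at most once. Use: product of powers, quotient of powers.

((((v² · v⁻¹) / v⁻¹) · v) / v³) / u⁵
= (((v / v⁻¹) · v) / v³) / u⁵    [product of powers]
= ((v² · v) / v³) / u⁵    [quotient of powers]
= (v³ / v³) / u⁵    [product of powers]
= v⁰ / u⁵    [quotient of powers]
= u⁻⁵    [quotient of powers]

u⁻⁵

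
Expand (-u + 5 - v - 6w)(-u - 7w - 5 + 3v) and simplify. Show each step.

(-u + 5 - v - 6w)(-u - 7w - 5 + 3v)
= u^2 + 7uw + 5u - 3uv - 5u - 35w - 25 + 15v + uv + 7vw + 5v - 3v^2 + 6uw + 42w^2 + 30w - 18vw    [distributive law]
= u^2 + 13uw - 2uv - 5w - 25 + 20v - 11vw - 3v^2 + 42w^2    [combine like terms]

u^2 + 13uw - 2uv - 5w - 25 + 20v - 11vw - 3v^2 + 42w^2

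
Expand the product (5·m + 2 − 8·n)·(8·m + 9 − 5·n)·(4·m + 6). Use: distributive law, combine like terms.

(5·m + 2 − 8·n)·(8·m + 9 − 5·n)·(4·m + 6)
= (40·m^2 + 45·m − 25·m·n + 16·m + 18 − 10·n − 64·m·n − 72·n + 40·n^2)·(4·m + 6)    [distributive law]
= (40·m^2 + 61·m − 89·m·n + 18 − 82·n + 40·n^2)·(4·m + 6)    [combine like terms]
= 160·m^3 + 240·m^2 + 244·m^2 + 366·m − 356·m^2·n − 534·m·n + 72·m + 108 − 328·m·n − 492·n + 160·m·n^2 + 240·n^2    [distributive law]
= 160·m^3 + 484·m^2 + 438·m − 356·m^2·n − 862·m·n + 108 − 492·n + 160·m·n^2 + 240·n^2    [combine like terms]

160·m^3 + 484·m^2 + 438·m − 356·m^2·n − 862·m·n + 108 − 492·n + 160·m·n^2 + 240·n^2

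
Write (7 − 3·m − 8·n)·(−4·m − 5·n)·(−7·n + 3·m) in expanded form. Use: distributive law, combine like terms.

(7 − 3·m − 8·n)·(−4·m − 5·n)·(−7·n + 3·m)
= (−28·m − 35·n + 12·m^2 + 15·m·n + 32·m·n + 40·n^2)·(−7·n + 3·m)    [distributive law]
= (−28·m − 35·n + 12·m^2 + 47·m·n + 40·n^2)·(−7·n + 3·m)    [combine like terms]
= 196·m·n − 84·m^2 + 245·n^2 − 105·m·n − 84·m^2·n + 36·m^3 − 329·m·n^2 + 141·m^2·n − 280·n^3 + 120·m·n^2    [distributive law]
= 91·m·n − 84·m^2 + 245·n^2 + 57·m^2·n + 36·m^3 − 209·m·n^2 − 280·n^3    [combine like terms]

91·m·n − 84·m^2 + 245·n^2 + 57·m^2·n + 36·m^3 − 209·m·n^2 − 280·n^3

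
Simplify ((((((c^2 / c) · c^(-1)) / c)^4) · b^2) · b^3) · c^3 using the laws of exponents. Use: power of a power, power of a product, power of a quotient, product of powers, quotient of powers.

b^5·c^(-1)

((((((c^2 / c) · c^(-1)) / c)^4) · b^2) · b^3) · c^3
= ((((((c^2 / c) · c^(-1))^4) / (c^4)) · b^2) · b^3) · c^3    [power of a quotient]
= ((((((c^2 / c)^4) · ((c^(-1))^4)) / (c^4)) · b^2) · b^3) · c^3    [power of a product]
= (((((((c^2)^4) / (c^4)) · ((c^(-1))^4)) / (c^4)) · b^2) · b^3) · c^3    [power of a quotient]
= (((((c^8 / (c^4)) · ((c^(-1))^4)) / (c^4)) · b^2) · b^3) · c^3    [power of a power]
= ((((c^4 · ((c^(-1))^4)) / (c^4)) · b^2) · b^3) · c^3    [quotient of powers]
= ((((c^4 · c^(-4)) / (c^4)) · b^2) · b^3) · c^3    [power of a power]
= (((c^0 / (c^4)) · b^2) · b^3) · c^3    [product of powers]
= ((c^(-4) · b^2) · b^3) · c^3    [quotient of powers]
= b^5·c^(-1)    [product of powers]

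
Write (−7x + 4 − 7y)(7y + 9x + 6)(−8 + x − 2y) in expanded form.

(−7x + 4 − 7y)(7y + 9x + 6)(−8 + x − 2y)
= (−49xy − 63x^2 − 42x + 28y + 36x + 24 − 49y^2 − 63xy − 42y)(−8 + x − 2y)    [distributive law]
= (−112xy − 63x^2 − 6x − 14y + 24 − 49y^2)(−8 + x − 2y)    [combine like terms]
= 896xy − 112x^2y + 224xy^2 + 504x^2 − 63x^3 + 126x^2y + 48x − 6x^2 + 12xy + 112y − 14xy + 28y^2 − 192 + 24x − 48y + 392y^2 − 49xy^2 + 98y^3    [distributive law]
= 894xy + 14x^2y + 175xy^2 + 498x^2 − 63x^3 + 72x + 64y + 420y^2 − 192 + 98y^3    [combine like terms]

894xy + 14x^2y + 175xy^2 + 498x^2 − 63x^3 + 72x + 64y + 420y^2 − 192 + 98y^3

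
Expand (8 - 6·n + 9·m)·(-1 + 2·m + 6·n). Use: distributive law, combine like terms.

(8 - 6·n + 9·m)·(-1 + 2·m + 6·n)
= -8 + 16·m + 48·n + 6·n - 12·m·n - 36·n^2 - 9·m + 18·m^2 + 54·m·n    [distributive law]
= -8 + 7·m + 54·n + 42·m·n - 36·n^2 + 18·m^2    [combine like terms]

-8 + 7·m + 54·n + 42·m·n - 36·n^2 + 18·m^2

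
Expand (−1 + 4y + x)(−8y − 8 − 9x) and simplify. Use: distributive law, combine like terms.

(−1 + 4y + x)(−8y − 8 − 9x)
= 8y + 8 + 9x − 32y^2 − 32y − 36xy − 8xy − 8x − 9x^2    [distributive law]
= −24y + 8 + x − 32y^2 − 44xy − 9x^2    [combine like terms]

−24y + 8 + x − 32y^2 − 44xy − 9x^2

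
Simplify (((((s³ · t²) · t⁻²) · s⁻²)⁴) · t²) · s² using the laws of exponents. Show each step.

(((((s³ · t²) · t⁻²) · s⁻²)⁴) · t²) · s²
= (((((s³ · t²) · t⁻²)⁴) · ((s⁻²)⁴)) · t²) · s²    [power of a product]
= (((((s³ · t²)⁴) · ((t⁻²)⁴)) · ((s⁻²)⁴)) · t²) · s²    [power of a product]
= ((((((s³)⁴) · ((t²)⁴)) · ((t⁻²)⁴)) · ((s⁻²)⁴)) · t²) · s²    [power of a product]
= ((((s¹² · ((t²)⁴)) · ((t⁻²)⁴)) · ((s⁻²)⁴)) · t²) · s²    [power of a power]
= ((((s¹² · t⁸) · ((t⁻²)⁴)) · ((s⁻²)⁴)) · t²) · s²    [power of a power]
= ((((s¹² · t⁸) · t⁻⁸) · ((s⁻²)⁴)) · t²) · s²    [power of a power]
= ((((s¹² · t⁸) · t⁻⁸) · s⁻⁸) · t²) · s²    [power of a power]
= s⁶·t²    [product of powers]

s⁶·t²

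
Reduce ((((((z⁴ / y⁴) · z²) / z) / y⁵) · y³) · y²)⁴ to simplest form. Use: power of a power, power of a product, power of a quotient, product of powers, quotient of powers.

((((((z⁴ / y⁴) · z²) / z) / y⁵) · y³) · y²)⁴
= ((((((z⁴ / y⁴) · z²) / z) / y⁵) · y³)⁴) · ((y²)⁴)    [power of a product]
= ((((((z⁴ / y⁴) · z²) / z) / y⁵)⁴) · ((y³)⁴)) · ((y²)⁴)    [power of a product]
= ((((((z⁴ / y⁴) · z²) / z)⁴) / ((y⁵)⁴)) · ((y³)⁴)) · ((y²)⁴)    [power of a quotient]
= ((((((z⁴ / y⁴) · z²)⁴) / (z⁴)) / ((y⁵)⁴)) · ((y³)⁴)) · ((y²)⁴)    [power of a quotient]
= ((((((z⁴ / y⁴)⁴) · ((z²)⁴)) / (z⁴)) / ((y⁵)⁴)) · ((y³)⁴)) · ((y²)⁴)    [power of a product]
= (((((((z⁴)⁴) / ((y⁴)⁴)) · ((z²)⁴)) / (z⁴)) / ((y⁵)⁴)) · ((y³)⁴)) · ((y²)⁴)    [power of a quotient]
= (((((z¹⁶ / ((y⁴)⁴)) · ((z²)⁴)) / (z⁴)) / ((y⁵)⁴)) · ((y³)⁴)) · ((y²)⁴)    [power of a power]
= (((((z¹⁶ / y¹⁶) · ((z²)⁴)) / (z⁴)) / ((y⁵)⁴)) · ((y³)⁴)) · ((y²)⁴)    [power of a power]
= (((((z¹⁶ / y¹⁶) · z⁸) / (z⁴)) / ((y⁵)⁴)) · ((y³)⁴)) · ((y²)⁴)    [power of a power]
= (((((z¹⁶ / y¹⁶) · z⁸) / z⁴) / y²⁰) · ((y³)⁴)) · ((y²)⁴)    [power of a power]
= (((((z¹⁶ / y¹⁶) · z⁸) / z⁴) / y²⁰) · y¹²) · ((y²)⁴)    [power of a power]
= (((((z¹⁶ / y¹⁶) · z⁸) / z⁴) / y²⁰) · y¹²) · y⁸    [power of a power]
= y⁻¹⁶z²⁰    [quotient of powers; product of powers]

y⁻¹⁶z²⁰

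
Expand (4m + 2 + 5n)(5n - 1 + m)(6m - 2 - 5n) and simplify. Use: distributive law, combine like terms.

130m^2n - 10mn + 25mn^2 - 20m^2 - 8m + 24m^3 - 75n^2 + 4 - 125n^3

(4m + 2 + 5n)(5n - 1 + m)(6m - 2 - 5n)
= (20mn - 4m + 4m^2 + 10n - 2 + 2m + 25n^2 - 5n + 5mn)(6m - 2 - 5n)    [distributive law]
= (25mn - 2m + 4m^2 + 5n - 2 + 25n^2)(6m - 2 - 5n)    [combine like terms]
= 150m^2n - 50mn - 125mn^2 - 12m^2 + 4m + 10mn + 24m^3 - 8m^2 - 20m^2n + 30mn - 10n - 25n^2 - 12m + 4 + 10n + 150mn^2 - 50n^2 - 125n^3    [distributive law]
= 130m^2n - 10mn + 25mn^2 - 20m^2 - 8m + 24m^3 - 75n^2 + 4 - 125n^3    [combine like terms]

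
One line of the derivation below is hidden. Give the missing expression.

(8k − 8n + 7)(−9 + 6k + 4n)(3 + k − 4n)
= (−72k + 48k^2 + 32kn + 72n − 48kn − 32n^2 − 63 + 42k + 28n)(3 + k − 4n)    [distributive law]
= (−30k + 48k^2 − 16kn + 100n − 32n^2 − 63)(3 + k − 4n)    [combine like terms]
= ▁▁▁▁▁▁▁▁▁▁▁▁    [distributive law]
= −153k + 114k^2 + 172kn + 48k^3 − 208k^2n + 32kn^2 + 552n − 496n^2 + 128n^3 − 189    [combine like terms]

Applying distributive law to the line above:

−90k − 30k^2 + 120kn + 144k^2 + 48k^3 − 192k^2n − 48kn − 16k^2n + 64kn^2 + 300n + 100kn − 400n^2 − 96n^2 − 32kn^2 + 128n^3 − 189 − 63k + 252n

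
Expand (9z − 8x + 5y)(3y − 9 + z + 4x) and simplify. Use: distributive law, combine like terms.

32yz − 81z + 9z² + 28xz − 4xy + 72x − 32x² + 15y² − 45y

(9z − 8x + 5y)(3y − 9 + z + 4x)
= 27yz − 81z + 9z² + 36xz − 24xy + 72x − 8xz − 32x² + 15y² − 45y + 5yz + 20xy    [distributive law]
= 32yz − 81z + 9z² + 28xz − 4xy + 72x − 32x² + 15y² − 45y    [combine like terms]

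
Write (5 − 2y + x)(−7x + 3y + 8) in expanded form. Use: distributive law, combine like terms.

−27x − y + 40 + 17xy − 6y^2 − 7x^2

(5 − 2y + x)(−7x + 3y + 8)
= −35x + 15y + 40 + 14xy − 6y^2 − 16y − 7x^2 + 3xy + 8x    [distributive law]
= −27x − y + 40 + 17xy − 6y^2 − 7x^2    [combine like terms]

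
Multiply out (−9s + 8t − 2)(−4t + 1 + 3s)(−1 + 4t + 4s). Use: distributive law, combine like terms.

−56st + 112st² + 132s²t + 7s − 33s² − 108s³ + 96t² − 128t³ − 24t + 2

(−9s + 8t − 2)(−4t + 1 + 3s)(−1 + 4t + 4s)
= (36st − 9s − 27s² − 32t² + 8t + 24st + 8t − 2 − 6s)(−1 + 4t + 4s)    [distributive law]
= (60st − 15s − 27s² − 32t² + 16t − 2)(−1 + 4t + 4s)    [combine like terms]
= −60st + 240st² + 240s²t + 15s − 60st − 60s² + 27s² − 108s²t − 108s³ + 32t² − 128t³ − 128st² − 16t + 64t² + 64st + 2 − 8t − 8s    [distributive law]
= −56st + 112st² + 132s²t + 7s − 33s² − 108s³ + 96t² − 128t³ − 24t + 2    [combine like terms]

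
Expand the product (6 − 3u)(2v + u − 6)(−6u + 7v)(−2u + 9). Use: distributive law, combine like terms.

−57u²v + 1368uv − 546uv² + 756v² + 450u³ − 1728u² + 1944u − 2268v − 30u³v + 84u²v² − 36u⁴

(6 − 3u)(2v + u − 6)(−6u + 7v)(−2u + 9)
= (12v + 6u − 36 − 6uv − 3u² + 18u)(−6u + 7v)(−2u + 9)    [distributive law]
= (12v + 24u − 36 − 6uv − 3u²)(−6u + 7v)(−2u + 9)    [combine like terms]
= (−72uv + 84v² − 144u² + 168uv + 216u − 252v + 36u²v − 42uv² + 18u³ − 21u²v)(−2u + 9)    [distributive law]
= (96uv + 84v² − 144u² + 216u − 252v + 15u²v − 42uv² + 18u³)(−2u + 9)    [combine like terms]
= −192u²v + 864uv − 168uv² + 756v² + 288u³ − 1296u² − 432u² + 1944u + 504uv − 2268v − 30u³v + 135u²v + 84u²v² − 378uv² − 36u⁴ + 162u³    [distributive law]
= −57u²v + 1368uv − 546uv² + 756v² + 450u³ − 1728u² + 1944u − 2268v − 30u³v + 84u²v² − 36u⁴    [combine like terms]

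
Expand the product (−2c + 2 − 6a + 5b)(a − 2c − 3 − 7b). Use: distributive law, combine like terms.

10ac + 4c² + 2c + 4bc + 20a − 6 − 29b − 6a² + 47ab − 35b²

(−2c + 2 − 6a + 5b)(a − 2c − 3 − 7b)
= −2ac + 4c² + 6c + 14bc + 2a − 4c − 6 − 14b − 6a² + 12ac + 18a + 42ab + 5ab − 10bc − 15b − 35b²    [distributive law]
= 10ac + 4c² + 2c + 4bc + 20a − 6 − 29b − 6a² + 47ab − 35b²    [combine like terms]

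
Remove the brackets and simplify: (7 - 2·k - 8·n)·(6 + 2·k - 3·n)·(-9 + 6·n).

-378 + 873·n - 18·k + 102·k·n - 630·n² + 36·k² - 24·k²·n - 60·k·n² + 144·n³

(7 - 2·k - 8·n)·(6 + 2·k - 3·n)·(-9 + 6·n)
= (42 + 14·k - 21·n - 12·k - 4·k² + 6·k·n - 48·n - 16·k·n + 24·n²)·(-9 + 6·n)    [distributive law]
= (42 + 2·k - 69·n - 4·k² - 10·k·n + 24·n²)·(-9 + 6·n)    [combine like terms]
= -378 + 252·n - 18·k + 12·k·n + 621·n - 414·n² + 36·k² - 24·k²·n + 90·k·n - 60·k·n² - 216·n² + 144·n³    [distributive law]
= -378 + 873·n - 18·k + 102·k·n - 630·n² + 36·k² - 24·k²·n - 60·k·n² + 144·n³    [combine like terms]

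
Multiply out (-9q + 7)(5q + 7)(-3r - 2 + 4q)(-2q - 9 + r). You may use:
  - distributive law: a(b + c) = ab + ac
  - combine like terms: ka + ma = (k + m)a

-450q³r - 1405q²r + 135q²r² + 1664q³ - 306q² + 360q⁴ - 210qr + 84qr² - 2072q + 1225r - 147r² + 882

(-9q + 7)(5q + 7)(-3r - 2 + 4q)(-2q - 9 + r)
= (-45q² - 63q + 35q + 49)(-3r - 2 + 4q)(-2q - 9 + r)    [distributive law]
= (-45q² - 28q + 49)(-3r - 2 + 4q)(-2q - 9 + r)    [combine like terms]
= (135q²r + 90q² - 180q³ + 84qr + 56q - 112q² - 147r - 98 + 196q)(-2q - 9 + r)    [distributive law]
= (135q²r - 22q² - 180q³ + 84qr + 252q - 147r - 98)(-2q - 9 + r)    [combine like terms]
= -270q³r - 1215q²r + 135q²r² + 44q³ + 198q² - 22q²r + 360q⁴ + 1620q³ - 180q³r - 168q²r - 756qr + 84qr² - 504q² - 2268q + 252qr + 294qr + 1323r - 147r² + 196q + 882 - 98r    [distributive law]
= -450q³r - 1405q²r + 135q²r² + 1664q³ - 306q² + 360q⁴ - 210qr + 84qr² - 2072q + 1225r - 147r² + 882    [combine like terms]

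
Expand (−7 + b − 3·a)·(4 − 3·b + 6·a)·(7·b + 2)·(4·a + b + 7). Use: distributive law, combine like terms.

(−7 + b − 3·a)·(4 − 3·b + 6·a)·(7·b + 2)·(4·a + b + 7)
= (−28 + 21·b − 42·a + 4·b − 3·b^2 + 6·a·b − 12·a + 9·a·b − 18·a^2)·(7·b + 2)·(4·a + b + 7)    [distributive law]
= (−28 + 25·b − 54·a − 3·b^2 + 15·a·b − 18·a^2)·(7·b + 2)·(4·a + b + 7)    [combine like terms]
= (−196·b − 56 + 175·b^2 + 50·b − 378·a·b − 108·a − 21·b^3 − 6·b^2 + 105·a·b^2 + 30·a·b − 126·a^2·b − 36·a^2)·(4·a + b + 7)    [distributive law]
= (−146·b − 56 + 169·b^2 − 348·a·b − 108·a − 21·b^3 + 105·a·b^2 − 126·a^2·b − 36·a^2)·(4·a + b + 7)    [combine like terms]
= −584·a·b − 146·b^2 − 1022·b − 224·a − 56·b − 392 + 676·a·b^2 + 169·b^3 + 1183·b^2 − 1392·a^2·b − 348·a·b^2 − 2436·a·b − 432·a^2 − 108·a·b − 756·a − 84·a·b^3 − 21·b^4 − 147·b^3 + 420·a^2·b^2 + 105·a·b^3 + 735·a·b^2 − 504·a^3·b − 126·a^2·b^2 − 882·a^2·b − 144·a^3 − 36·a^2·b − 252·a^2    [distributive law]
= −3128·a·b + 1037·b^2 − 1078·b − 980·a − 392 + 1063·a·b^2 + 22·b^3 − 2310·a^2·b − 684·a^2 + 21·a·b^3 − 21·b^4 + 294·a^2·b^2 − 504·a^3·b − 144·a^3    [combine like terms]

−3128·a·b + 1037·b^2 − 1078·b − 980·a − 392 + 1063·a·b^2 + 22·b^3 − 2310·a^2·b − 684·a^2 + 21·a·b^3 − 21·b^4 + 294·a^2·b^2 − 504·a^3·b − 144·a^3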